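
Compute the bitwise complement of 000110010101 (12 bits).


Original: 000110010101
Invert all bits:
  bit 0: 0 → 1
  bit 1: 0 → 1
  bit 2: 0 → 1
  bit 3: 1 → 0
  bit 4: 1 → 0
  bit 5: 0 → 1
  bit 6: 0 → 1
  bit 7: 1 → 0
  bit 8: 0 → 1
  bit 9: 1 → 0
  bit 10: 0 → 1
  bit 11: 1 → 0
= 111001101010


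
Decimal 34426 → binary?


Divide by 2 repeatedly:
34426 ÷ 2 = 17213 remainder 0
17213 ÷ 2 = 8606 remainder 1
8606 ÷ 2 = 4303 remainder 0
4303 ÷ 2 = 2151 remainder 1
2151 ÷ 2 = 1075 remainder 1
1075 ÷ 2 = 537 remainder 1
537 ÷ 2 = 268 remainder 1
268 ÷ 2 = 134 remainder 0
134 ÷ 2 = 67 remainder 0
67 ÷ 2 = 33 remainder 1
33 ÷ 2 = 16 remainder 1
16 ÷ 2 = 8 remainder 0
8 ÷ 2 = 4 remainder 0
4 ÷ 2 = 2 remainder 0
2 ÷ 2 = 1 remainder 0
1 ÷ 2 = 0 remainder 1
Reading remainders bottom-up:
= 1000011001111010


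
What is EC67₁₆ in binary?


Each hex digit → 4 binary bits:
  E = 1110
  C = 1100
  6 = 0110
  7 = 0111
Concatenate: 1110 1100 0110 0111
= 1110110001100111


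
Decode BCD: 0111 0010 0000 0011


Each 4-bit group → digit:
  0111 → 7
  0010 → 2
  0000 → 0
  0011 → 3
= 7203


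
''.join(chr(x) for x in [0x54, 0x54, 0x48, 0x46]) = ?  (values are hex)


Codes (hex): 0x54 0x54 0x48 0x46
Per-code ASCII lookup:
  0x54 = 84  (range 65-90: uppercase, 84 - 65 = 19) → 'T'
  0x54 = 84  (range 65-90: uppercase, 84 - 65 = 19) → 'T'
  0x48 = 72  (range 65-90: uppercase, 72 - 65 = 7) → 'H'
  0x46 = 70  (range 65-90: uppercase, 70 - 65 = 5) → 'F'
= 'TTHF'


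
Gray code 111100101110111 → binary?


Gray code: 111100101110111
MSB stays the same: 1
Each subsequent bit = prev_binary XOR current_gray:
  B[1] = 1 XOR 1 = 0
  B[2] = 0 XOR 1 = 1
  B[3] = 1 XOR 1 = 0
  B[4] = 0 XOR 0 = 0
  B[5] = 0 XOR 0 = 0
  B[6] = 0 XOR 1 = 1
  B[7] = 1 XOR 0 = 1
  B[8] = 1 XOR 1 = 0
  B[9] = 0 XOR 1 = 1
  B[10] = 1 XOR 1 = 0
  B[11] = 0 XOR 0 = 0
  B[12] = 0 XOR 1 = 1
  B[13] = 1 XOR 1 = 0
  B[14] = 0 XOR 1 = 1
= 101000110100101 (20901 decimal)


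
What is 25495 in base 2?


Divide by 2 repeatedly:
25495 ÷ 2 = 12747 remainder 1
12747 ÷ 2 = 6373 remainder 1
6373 ÷ 2 = 3186 remainder 1
3186 ÷ 2 = 1593 remainder 0
1593 ÷ 2 = 796 remainder 1
796 ÷ 2 = 398 remainder 0
398 ÷ 2 = 199 remainder 0
199 ÷ 2 = 99 remainder 1
99 ÷ 2 = 49 remainder 1
49 ÷ 2 = 24 remainder 1
24 ÷ 2 = 12 remainder 0
12 ÷ 2 = 6 remainder 0
6 ÷ 2 = 3 remainder 0
3 ÷ 2 = 1 remainder 1
1 ÷ 2 = 0 remainder 1
Reading remainders bottom-up:
= 110001110010111


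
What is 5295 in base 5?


Divide by 5 repeatedly:
5295 ÷ 5 = 1059 remainder 0
1059 ÷ 5 = 211 remainder 4
211 ÷ 5 = 42 remainder 1
42 ÷ 5 = 8 remainder 2
8 ÷ 5 = 1 remainder 3
1 ÷ 5 = 0 remainder 1
Reading remainders bottom-up:
= 132140


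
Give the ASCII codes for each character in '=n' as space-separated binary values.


String: '=n'  (2 characters)
Per-character ASCII lookup:
  '=': special character: '=' = 61 → 111101
  'n': lowercase starts at 97: 'n' = 97 + 13 = 110 → 1101110
= 111101 1101110


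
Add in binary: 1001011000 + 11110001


Align and add column by column (LSB to MSB, carry propagating):
  01001011000
+ 00011110001
  -----------
  col 0: 0 + 1 + 0 (carry in) = 1 → bit 1, carry out 0
  col 1: 0 + 0 + 0 (carry in) = 0 → bit 0, carry out 0
  col 2: 0 + 0 + 0 (carry in) = 0 → bit 0, carry out 0
  col 3: 1 + 0 + 0 (carry in) = 1 → bit 1, carry out 0
  col 4: 1 + 1 + 0 (carry in) = 2 → bit 0, carry out 1
  col 5: 0 + 1 + 1 (carry in) = 2 → bit 0, carry out 1
  col 6: 1 + 1 + 1 (carry in) = 3 → bit 1, carry out 1
  col 7: 0 + 1 + 1 (carry in) = 2 → bit 0, carry out 1
  col 8: 0 + 0 + 1 (carry in) = 1 → bit 1, carry out 0
  col 9: 1 + 0 + 0 (carry in) = 1 → bit 1, carry out 0
  col 10: 0 + 0 + 0 (carry in) = 0 → bit 0, carry out 0
Reading bits MSB→LSB: 01101001001
Strip leading zeros: 1101001001
= 1101001001


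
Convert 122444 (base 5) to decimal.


Positional values (base 5):
  4 × 5^0 = 4 × 1 = 4
  4 × 5^1 = 4 × 5 = 20
  4 × 5^2 = 4 × 25 = 100
  2 × 5^3 = 2 × 125 = 250
  2 × 5^4 = 2 × 625 = 1250
  1 × 5^5 = 1 × 3125 = 3125
Sum = 4 + 20 + 100 + 250 + 1250 + 3125
= 4749


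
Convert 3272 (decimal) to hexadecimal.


Divide by 16 repeatedly:
3272 ÷ 16 = 204 remainder 8 (8)
204 ÷ 16 = 12 remainder 12 (C)
12 ÷ 16 = 0 remainder 12 (C)
Reading remainders bottom-up:
= 0xCC8


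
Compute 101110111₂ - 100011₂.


Align and subtract column by column (LSB to MSB, borrowing when needed):
  101110111
- 000100011
  ---------
  col 0: (1 - 0 borrow-in) - 1 → 1 - 1 = 0, borrow out 0
  col 1: (1 - 0 borrow-in) - 1 → 1 - 1 = 0, borrow out 0
  col 2: (1 - 0 borrow-in) - 0 → 1 - 0 = 1, borrow out 0
  col 3: (0 - 0 borrow-in) - 0 → 0 - 0 = 0, borrow out 0
  col 4: (1 - 0 borrow-in) - 0 → 1 - 0 = 1, borrow out 0
  col 5: (1 - 0 borrow-in) - 1 → 1 - 1 = 0, borrow out 0
  col 6: (1 - 0 borrow-in) - 0 → 1 - 0 = 1, borrow out 0
  col 7: (0 - 0 borrow-in) - 0 → 0 - 0 = 0, borrow out 0
  col 8: (1 - 0 borrow-in) - 0 → 1 - 0 = 1, borrow out 0
Reading bits MSB→LSB: 101010100
Strip leading zeros: 101010100
= 101010100


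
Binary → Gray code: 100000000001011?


Binary: 100000000001011
Gray code: G = B XOR (B >> 1)
B >> 1 = 010000000000101
100000000001011 XOR 010000000000101:
  1 XOR 0 = 1
  0 XOR 1 = 1
  0 XOR 0 = 0
  0 XOR 0 = 0
  0 XOR 0 = 0
  0 XOR 0 = 0
  0 XOR 0 = 0
  0 XOR 0 = 0
  0 XOR 0 = 0
  0 XOR 0 = 0
  0 XOR 0 = 0
  1 XOR 0 = 1
  0 XOR 1 = 1
  1 XOR 0 = 1
  1 XOR 1 = 0
= 110000000001110


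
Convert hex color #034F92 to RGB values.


Hex: #034F92
R = 03₁₆ = 3
G = 4F₁₆ = 79
B = 92₁₆ = 146
= RGB(3, 79, 146)


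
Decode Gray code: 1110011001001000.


Gray code: 1110011001001000
MSB stays the same: 1
Each subsequent bit = prev_binary XOR current_gray:
  B[1] = 1 XOR 1 = 0
  B[2] = 0 XOR 1 = 1
  B[3] = 1 XOR 0 = 1
  B[4] = 1 XOR 0 = 1
  B[5] = 1 XOR 1 = 0
  B[6] = 0 XOR 1 = 1
  B[7] = 1 XOR 0 = 1
  B[8] = 1 XOR 0 = 1
  B[9] = 1 XOR 1 = 0
  B[10] = 0 XOR 0 = 0
  B[11] = 0 XOR 0 = 0
  B[12] = 0 XOR 1 = 1
  B[13] = 1 XOR 0 = 1
  B[14] = 1 XOR 0 = 1
  B[15] = 1 XOR 0 = 1
= 1011101110001111 (48015 decimal)


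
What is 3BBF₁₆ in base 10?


Positional values:
Position 0: F × 16^0 = 15 × 1 = 15
Position 1: B × 16^1 = 11 × 16 = 176
Position 2: B × 16^2 = 11 × 256 = 2816
Position 3: 3 × 16^3 = 3 × 4096 = 12288
Sum = 15 + 176 + 2816 + 12288
= 15295


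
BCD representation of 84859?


Each digit → 4-bit binary:
  8 → 1000
  4 → 0100
  8 → 1000
  5 → 0101
  9 → 1001
= 1000 0100 1000 0101 1001


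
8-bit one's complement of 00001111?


Original: 00001111
Invert all bits:
  bit 0: 0 → 1
  bit 1: 0 → 1
  bit 2: 0 → 1
  bit 3: 0 → 1
  bit 4: 1 → 0
  bit 5: 1 → 0
  bit 6: 1 → 0
  bit 7: 1 → 0
= 11110000


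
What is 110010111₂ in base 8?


Group into 3-bit groups: 110010111
  110 = 6
  010 = 2
  111 = 7
= 0o627


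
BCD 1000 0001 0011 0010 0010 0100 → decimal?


Each 4-bit group → digit:
  1000 → 8
  0001 → 1
  0011 → 3
  0010 → 2
  0010 → 2
  0100 → 4
= 813224


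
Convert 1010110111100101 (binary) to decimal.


Positional values:
Bit 0: 1 × 2^0 = 1
Bit 2: 1 × 2^2 = 4
Bit 5: 1 × 2^5 = 32
Bit 6: 1 × 2^6 = 64
Bit 7: 1 × 2^7 = 128
Bit 8: 1 × 2^8 = 256
Bit 10: 1 × 2^10 = 1024
Bit 11: 1 × 2^11 = 2048
Bit 13: 1 × 2^13 = 8192
Bit 15: 1 × 2^15 = 32768
Sum = 1 + 4 + 32 + 64 + 128 + 256 + 1024 + 2048 + 8192 + 32768
= 44517


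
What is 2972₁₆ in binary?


Each hex digit → 4 binary bits:
  2 = 0010
  9 = 1001
  7 = 0111
  2 = 0010
Concatenate: 0010 1001 0111 0010
= 0010100101110010


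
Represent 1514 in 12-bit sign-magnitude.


Sign bit: 0 (positive)
Magnitude: 1514 = 10111101010
= 010111101010


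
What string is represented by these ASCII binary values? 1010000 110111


Codes (binary): 1010000 110111
Per-code ASCII lookup:
  1010000 = 80  (range 65-90: uppercase, 80 - 65 = 15) → 'P'
  110111 = 55  (range 48-57: digits, 55 - 48 = 7) → '7'
= 'P7'


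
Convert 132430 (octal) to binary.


Each octal digit → 3 binary bits:
  1 = 001
  3 = 011
  2 = 010
  4 = 100
  3 = 011
  0 = 000
Concatenate: 001 011 010 100 011 000
= 001011010100011000


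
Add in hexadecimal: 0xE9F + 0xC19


Align and add column by column (LSB to MSB, each column mod 16 with carry):
  0E9F
+ 0C19
  ----
  col 0: F(15) + 9(9) + 0 (carry in) = 24 → 8(8), carry out 1
  col 1: 9(9) + 1(1) + 1 (carry in) = 11 → B(11), carry out 0
  col 2: E(14) + C(12) + 0 (carry in) = 26 → A(10), carry out 1
  col 3: 0(0) + 0(0) + 1 (carry in) = 1 → 1(1), carry out 0
Reading digits MSB→LSB: 1AB8
Strip leading zeros: 1AB8
= 0x1AB8


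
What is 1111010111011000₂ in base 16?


Group into 4-bit nibbles: 1111010111011000
  1111 = F
  0101 = 5
  1101 = D
  1000 = 8
= 0xF5D8


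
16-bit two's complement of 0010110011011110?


Original: 0010110011011110
Step 1 - Invert all bits: 1101001100100001
Step 2 - Add 1: 1101001100100001 + 1
= 1101001100100010 (represents -11486)


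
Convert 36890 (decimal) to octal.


Divide by 8 repeatedly:
36890 ÷ 8 = 4611 remainder 2
4611 ÷ 8 = 576 remainder 3
576 ÷ 8 = 72 remainder 0
72 ÷ 8 = 9 remainder 0
9 ÷ 8 = 1 remainder 1
1 ÷ 8 = 0 remainder 1
Reading remainders bottom-up:
= 0o110032


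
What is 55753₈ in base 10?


Positional values:
Position 0: 3 × 8^0 = 3
Position 1: 5 × 8^1 = 40
Position 2: 7 × 8^2 = 448
Position 3: 5 × 8^3 = 2560
Position 4: 5 × 8^4 = 20480
Sum = 3 + 40 + 448 + 2560 + 20480
= 23531


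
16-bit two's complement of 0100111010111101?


Original: 0100111010111101
Step 1 - Invert all bits: 1011000101000010
Step 2 - Add 1: 1011000101000010 + 1
= 1011000101000011 (represents -20157)


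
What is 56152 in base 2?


Divide by 2 repeatedly:
56152 ÷ 2 = 28076 remainder 0
28076 ÷ 2 = 14038 remainder 0
14038 ÷ 2 = 7019 remainder 0
7019 ÷ 2 = 3509 remainder 1
3509 ÷ 2 = 1754 remainder 1
1754 ÷ 2 = 877 remainder 0
877 ÷ 2 = 438 remainder 1
438 ÷ 2 = 219 remainder 0
219 ÷ 2 = 109 remainder 1
109 ÷ 2 = 54 remainder 1
54 ÷ 2 = 27 remainder 0
27 ÷ 2 = 13 remainder 1
13 ÷ 2 = 6 remainder 1
6 ÷ 2 = 3 remainder 0
3 ÷ 2 = 1 remainder 1
1 ÷ 2 = 0 remainder 1
Reading remainders bottom-up:
= 1101101101011000


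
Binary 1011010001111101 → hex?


Group into 4-bit nibbles: 1011010001111101
  1011 = B
  0100 = 4
  0111 = 7
  1101 = D
= 0xB47D


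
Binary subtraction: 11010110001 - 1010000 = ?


Align and subtract column by column (LSB to MSB, borrowing when needed):
  11010110001
- 00001010000
  -----------
  col 0: (1 - 0 borrow-in) - 0 → 1 - 0 = 1, borrow out 0
  col 1: (0 - 0 borrow-in) - 0 → 0 - 0 = 0, borrow out 0
  col 2: (0 - 0 borrow-in) - 0 → 0 - 0 = 0, borrow out 0
  col 3: (0 - 0 borrow-in) - 0 → 0 - 0 = 0, borrow out 0
  col 4: (1 - 0 borrow-in) - 1 → 1 - 1 = 0, borrow out 0
  col 5: (1 - 0 borrow-in) - 0 → 1 - 0 = 1, borrow out 0
  col 6: (0 - 0 borrow-in) - 1 → borrow from next column: (0+2) - 1 = 1, borrow out 1
  col 7: (1 - 1 borrow-in) - 0 → 0 - 0 = 0, borrow out 0
  col 8: (0 - 0 borrow-in) - 0 → 0 - 0 = 0, borrow out 0
  col 9: (1 - 0 borrow-in) - 0 → 1 - 0 = 1, borrow out 0
  col 10: (1 - 0 borrow-in) - 0 → 1 - 0 = 1, borrow out 0
Reading bits MSB→LSB: 11001100001
Strip leading zeros: 11001100001
= 11001100001


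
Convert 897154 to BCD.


Each digit → 4-bit binary:
  8 → 1000
  9 → 1001
  7 → 0111
  1 → 0001
  5 → 0101
  4 → 0100
= 1000 1001 0111 0001 0101 0100


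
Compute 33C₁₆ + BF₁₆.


Align and add column by column (LSB to MSB, each column mod 16 with carry):
  033C
+ 00BF
  ----
  col 0: C(12) + F(15) + 0 (carry in) = 27 → B(11), carry out 1
  col 1: 3(3) + B(11) + 1 (carry in) = 15 → F(15), carry out 0
  col 2: 3(3) + 0(0) + 0 (carry in) = 3 → 3(3), carry out 0
  col 3: 0(0) + 0(0) + 0 (carry in) = 0 → 0(0), carry out 0
Reading digits MSB→LSB: 03FB
Strip leading zeros: 3FB
= 0x3FB


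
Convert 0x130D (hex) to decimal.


Positional values:
Position 0: D × 16^0 = 13 × 1 = 13
Position 1: 0 × 16^1 = 0 × 16 = 0
Position 2: 3 × 16^2 = 3 × 256 = 768
Position 3: 1 × 16^3 = 1 × 4096 = 4096
Sum = 13 + 0 + 768 + 4096
= 4877


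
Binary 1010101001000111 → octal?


Group into 3-bit groups: 001010101001000111
  001 = 1
  010 = 2
  101 = 5
  001 = 1
  000 = 0
  111 = 7
= 0o125107


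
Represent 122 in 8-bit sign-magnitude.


Sign bit: 0 (positive)
Magnitude: 122 = 1111010
= 01111010


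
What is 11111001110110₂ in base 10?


Positional values:
Bit 1: 1 × 2^1 = 2
Bit 2: 1 × 2^2 = 4
Bit 4: 1 × 2^4 = 16
Bit 5: 1 × 2^5 = 32
Bit 6: 1 × 2^6 = 64
Bit 9: 1 × 2^9 = 512
Bit 10: 1 × 2^10 = 1024
Bit 11: 1 × 2^11 = 2048
Bit 12: 1 × 2^12 = 4096
Bit 13: 1 × 2^13 = 8192
Sum = 2 + 4 + 16 + 32 + 64 + 512 + 1024 + 2048 + 4096 + 8192
= 15990


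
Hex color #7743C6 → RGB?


Hex: #7743C6
R = 77₁₆ = 119
G = 43₁₆ = 67
B = C6₁₆ = 198
= RGB(119, 67, 198)


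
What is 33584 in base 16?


Divide by 16 repeatedly:
33584 ÷ 16 = 2099 remainder 0 (0)
2099 ÷ 16 = 131 remainder 3 (3)
131 ÷ 16 = 8 remainder 3 (3)
8 ÷ 16 = 0 remainder 8 (8)
Reading remainders bottom-up:
= 0x8330


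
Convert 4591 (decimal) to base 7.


Divide by 7 repeatedly:
4591 ÷ 7 = 655 remainder 6
655 ÷ 7 = 93 remainder 4
93 ÷ 7 = 13 remainder 2
13 ÷ 7 = 1 remainder 6
1 ÷ 7 = 0 remainder 1
Reading remainders bottom-up:
= 16246


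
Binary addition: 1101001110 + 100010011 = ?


Align and add column by column (LSB to MSB, carry propagating):
  01101001110
+ 00100010011
  -----------
  col 0: 0 + 1 + 0 (carry in) = 1 → bit 1, carry out 0
  col 1: 1 + 1 + 0 (carry in) = 2 → bit 0, carry out 1
  col 2: 1 + 0 + 1 (carry in) = 2 → bit 0, carry out 1
  col 3: 1 + 0 + 1 (carry in) = 2 → bit 0, carry out 1
  col 4: 0 + 1 + 1 (carry in) = 2 → bit 0, carry out 1
  col 5: 0 + 0 + 1 (carry in) = 1 → bit 1, carry out 0
  col 6: 1 + 0 + 0 (carry in) = 1 → bit 1, carry out 0
  col 7: 0 + 0 + 0 (carry in) = 0 → bit 0, carry out 0
  col 8: 1 + 1 + 0 (carry in) = 2 → bit 0, carry out 1
  col 9: 1 + 0 + 1 (carry in) = 2 → bit 0, carry out 1
  col 10: 0 + 0 + 1 (carry in) = 1 → bit 1, carry out 0
Reading bits MSB→LSB: 10001100001
Strip leading zeros: 10001100001
= 10001100001


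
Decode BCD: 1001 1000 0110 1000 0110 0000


Each 4-bit group → digit:
  1001 → 9
  1000 → 8
  0110 → 6
  1000 → 8
  0110 → 6
  0000 → 0
= 986860


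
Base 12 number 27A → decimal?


Positional values (base 12):
  A × 12^0 = 10 × 1 = 10
  7 × 12^1 = 7 × 12 = 84
  2 × 12^2 = 2 × 144 = 288
Sum = 10 + 84 + 288
= 382


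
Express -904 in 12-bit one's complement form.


Original: 001110001000
Invert all bits:
  bit 0: 0 → 1
  bit 1: 0 → 1
  bit 2: 1 → 0
  bit 3: 1 → 0
  bit 4: 1 → 0
  bit 5: 0 → 1
  bit 6: 0 → 1
  bit 7: 0 → 1
  bit 8: 1 → 0
  bit 9: 0 → 1
  bit 10: 0 → 1
  bit 11: 0 → 1
= 110001110111


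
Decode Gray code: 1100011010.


Gray code: 1100011010
MSB stays the same: 1
Each subsequent bit = prev_binary XOR current_gray:
  B[1] = 1 XOR 1 = 0
  B[2] = 0 XOR 0 = 0
  B[3] = 0 XOR 0 = 0
  B[4] = 0 XOR 0 = 0
  B[5] = 0 XOR 1 = 1
  B[6] = 1 XOR 1 = 0
  B[7] = 0 XOR 0 = 0
  B[8] = 0 XOR 1 = 1
  B[9] = 1 XOR 0 = 1
= 1000010011 (531 decimal)


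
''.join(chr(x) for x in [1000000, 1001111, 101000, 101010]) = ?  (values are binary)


Codes (binary): 1000000 1001111 101000 101010
Per-code ASCII lookup:
  1000000 = 64  (special character) → '@'
  1001111 = 79  (range 65-90: uppercase, 79 - 65 = 14) → 'O'
  101000 = 40  (special character) → '('
  101010 = 42  (special character) → '*'
= '@O(*'


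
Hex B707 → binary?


Each hex digit → 4 binary bits:
  B = 1011
  7 = 0111
  0 = 0000
  7 = 0111
Concatenate: 1011 0111 0000 0111
= 1011011100000111


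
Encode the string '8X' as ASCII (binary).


String: '8X'  (2 characters)
Per-character ASCII lookup:
  '8': digits start at 48: '8' = 48 + 8 = 56 → 111000
  'X': uppercase starts at 65: 'X' = 65 + 23 = 88 → 1011000
= 111000 1011000


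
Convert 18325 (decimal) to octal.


Divide by 8 repeatedly:
18325 ÷ 8 = 2290 remainder 5
2290 ÷ 8 = 286 remainder 2
286 ÷ 8 = 35 remainder 6
35 ÷ 8 = 4 remainder 3
4 ÷ 8 = 0 remainder 4
Reading remainders bottom-up:
= 0o43625


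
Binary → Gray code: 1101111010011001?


Binary: 1101111010011001
Gray code: G = B XOR (B >> 1)
B >> 1 = 0110111101001100
1101111010011001 XOR 0110111101001100:
  1 XOR 0 = 1
  1 XOR 1 = 0
  0 XOR 1 = 1
  1 XOR 0 = 1
  1 XOR 1 = 0
  1 XOR 1 = 0
  1 XOR 1 = 0
  0 XOR 1 = 1
  1 XOR 0 = 1
  0 XOR 1 = 1
  0 XOR 0 = 0
  1 XOR 0 = 1
  1 XOR 1 = 0
  0 XOR 1 = 1
  0 XOR 0 = 0
  1 XOR 0 = 1
= 1011000111010101


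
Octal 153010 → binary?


Each octal digit → 3 binary bits:
  1 = 001
  5 = 101
  3 = 011
  0 = 000
  1 = 001
  0 = 000
Concatenate: 001 101 011 000 001 000
= 001101011000001000


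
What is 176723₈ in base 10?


Positional values:
Position 0: 3 × 8^0 = 3
Position 1: 2 × 8^1 = 16
Position 2: 7 × 8^2 = 448
Position 3: 6 × 8^3 = 3072
Position 4: 7 × 8^4 = 28672
Position 5: 1 × 8^5 = 32768
Sum = 3 + 16 + 448 + 3072 + 28672 + 32768
= 64979


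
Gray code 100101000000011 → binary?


Gray code: 100101000000011
MSB stays the same: 1
Each subsequent bit = prev_binary XOR current_gray:
  B[1] = 1 XOR 0 = 1
  B[2] = 1 XOR 0 = 1
  B[3] = 1 XOR 1 = 0
  B[4] = 0 XOR 0 = 0
  B[5] = 0 XOR 1 = 1
  B[6] = 1 XOR 0 = 1
  B[7] = 1 XOR 0 = 1
  B[8] = 1 XOR 0 = 1
  B[9] = 1 XOR 0 = 1
  B[10] = 1 XOR 0 = 1
  B[11] = 1 XOR 0 = 1
  B[12] = 1 XOR 0 = 1
  B[13] = 1 XOR 1 = 0
  B[14] = 0 XOR 1 = 1
= 111001111111101 (29693 decimal)


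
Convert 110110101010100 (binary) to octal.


Group into 3-bit groups: 110110101010100
  110 = 6
  110 = 6
  101 = 5
  010 = 2
  100 = 4
= 0o66524


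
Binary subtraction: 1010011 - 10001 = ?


Align and subtract column by column (LSB to MSB, borrowing when needed):
  1010011
- 0010001
  -------
  col 0: (1 - 0 borrow-in) - 1 → 1 - 1 = 0, borrow out 0
  col 1: (1 - 0 borrow-in) - 0 → 1 - 0 = 1, borrow out 0
  col 2: (0 - 0 borrow-in) - 0 → 0 - 0 = 0, borrow out 0
  col 3: (0 - 0 borrow-in) - 0 → 0 - 0 = 0, borrow out 0
  col 4: (1 - 0 borrow-in) - 1 → 1 - 1 = 0, borrow out 0
  col 5: (0 - 0 borrow-in) - 0 → 0 - 0 = 0, borrow out 0
  col 6: (1 - 0 borrow-in) - 0 → 1 - 0 = 1, borrow out 0
Reading bits MSB→LSB: 1000010
Strip leading zeros: 1000010
= 1000010


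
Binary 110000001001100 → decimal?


Positional values:
Bit 2: 1 × 2^2 = 4
Bit 3: 1 × 2^3 = 8
Bit 6: 1 × 2^6 = 64
Bit 13: 1 × 2^13 = 8192
Bit 14: 1 × 2^14 = 16384
Sum = 4 + 8 + 64 + 8192 + 16384
= 24652


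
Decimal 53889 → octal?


Divide by 8 repeatedly:
53889 ÷ 8 = 6736 remainder 1
6736 ÷ 8 = 842 remainder 0
842 ÷ 8 = 105 remainder 2
105 ÷ 8 = 13 remainder 1
13 ÷ 8 = 1 remainder 5
1 ÷ 8 = 0 remainder 1
Reading remainders bottom-up:
= 0o151201


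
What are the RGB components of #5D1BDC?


Hex: #5D1BDC
R = 5D₁₆ = 93
G = 1B₁₆ = 27
B = DC₁₆ = 220
= RGB(93, 27, 220)


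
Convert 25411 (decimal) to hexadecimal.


Divide by 16 repeatedly:
25411 ÷ 16 = 1588 remainder 3 (3)
1588 ÷ 16 = 99 remainder 4 (4)
99 ÷ 16 = 6 remainder 3 (3)
6 ÷ 16 = 0 remainder 6 (6)
Reading remainders bottom-up:
= 0x6343


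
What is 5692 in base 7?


Divide by 7 repeatedly:
5692 ÷ 7 = 813 remainder 1
813 ÷ 7 = 116 remainder 1
116 ÷ 7 = 16 remainder 4
16 ÷ 7 = 2 remainder 2
2 ÷ 7 = 0 remainder 2
Reading remainders bottom-up:
= 22411


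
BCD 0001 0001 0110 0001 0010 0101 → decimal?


Each 4-bit group → digit:
  0001 → 1
  0001 → 1
  0110 → 6
  0001 → 1
  0010 → 2
  0101 → 5
= 116125


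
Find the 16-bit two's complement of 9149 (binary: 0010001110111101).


Original: 0010001110111101
Step 1 - Invert all bits: 1101110001000010
Step 2 - Add 1: 1101110001000010 + 1
= 1101110001000011 (represents -9149)


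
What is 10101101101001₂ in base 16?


Group into 4-bit nibbles: 0010101101101001
  0010 = 2
  1011 = B
  0110 = 6
  1001 = 9
= 0x2B69


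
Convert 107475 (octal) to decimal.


Positional values:
Position 0: 5 × 8^0 = 5
Position 1: 7 × 8^1 = 56
Position 2: 4 × 8^2 = 256
Position 3: 7 × 8^3 = 3584
Position 4: 0 × 8^4 = 0
Position 5: 1 × 8^5 = 32768
Sum = 5 + 56 + 256 + 3584 + 0 + 32768
= 36669


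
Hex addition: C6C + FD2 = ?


Align and add column by column (LSB to MSB, each column mod 16 with carry):
  0C6C
+ 0FD2
  ----
  col 0: C(12) + 2(2) + 0 (carry in) = 14 → E(14), carry out 0
  col 1: 6(6) + D(13) + 0 (carry in) = 19 → 3(3), carry out 1
  col 2: C(12) + F(15) + 1 (carry in) = 28 → C(12), carry out 1
  col 3: 0(0) + 0(0) + 1 (carry in) = 1 → 1(1), carry out 0
Reading digits MSB→LSB: 1C3E
Strip leading zeros: 1C3E
= 0x1C3E


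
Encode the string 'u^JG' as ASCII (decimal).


String: 'u^JG'  (4 characters)
Per-character ASCII lookup:
  'u': lowercase starts at 97: 'u' = 97 + 20 = 117
  '^': special character: '^' = 94
  'J': uppercase starts at 65: 'J' = 65 + 9 = 74
  'G': uppercase starts at 65: 'G' = 65 + 6 = 71
= 117 94 74 71


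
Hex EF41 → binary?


Each hex digit → 4 binary bits:
  E = 1110
  F = 1111
  4 = 0100
  1 = 0001
Concatenate: 1110 1111 0100 0001
= 1110111101000001


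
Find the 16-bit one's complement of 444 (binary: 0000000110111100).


Original: 0000000110111100
Invert all bits:
  bit 0: 0 → 1
  bit 1: 0 → 1
  bit 2: 0 → 1
  bit 3: 0 → 1
  bit 4: 0 → 1
  bit 5: 0 → 1
  bit 6: 0 → 1
  bit 7: 1 → 0
  bit 8: 1 → 0
  bit 9: 0 → 1
  bit 10: 1 → 0
  bit 11: 1 → 0
  bit 12: 1 → 0
  bit 13: 1 → 0
  bit 14: 0 → 1
  bit 15: 0 → 1
= 1111111001000011


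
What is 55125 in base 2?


Divide by 2 repeatedly:
55125 ÷ 2 = 27562 remainder 1
27562 ÷ 2 = 13781 remainder 0
13781 ÷ 2 = 6890 remainder 1
6890 ÷ 2 = 3445 remainder 0
3445 ÷ 2 = 1722 remainder 1
1722 ÷ 2 = 861 remainder 0
861 ÷ 2 = 430 remainder 1
430 ÷ 2 = 215 remainder 0
215 ÷ 2 = 107 remainder 1
107 ÷ 2 = 53 remainder 1
53 ÷ 2 = 26 remainder 1
26 ÷ 2 = 13 remainder 0
13 ÷ 2 = 6 remainder 1
6 ÷ 2 = 3 remainder 0
3 ÷ 2 = 1 remainder 1
1 ÷ 2 = 0 remainder 1
Reading remainders bottom-up:
= 1101011101010101


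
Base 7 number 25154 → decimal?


Positional values (base 7):
  4 × 7^0 = 4 × 1 = 4
  5 × 7^1 = 5 × 7 = 35
  1 × 7^2 = 1 × 49 = 49
  5 × 7^3 = 5 × 343 = 1715
  2 × 7^4 = 2 × 2401 = 4802
Sum = 4 + 35 + 49 + 1715 + 4802
= 6605


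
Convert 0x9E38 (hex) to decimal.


Positional values:
Position 0: 8 × 16^0 = 8 × 1 = 8
Position 1: 3 × 16^1 = 3 × 16 = 48
Position 2: E × 16^2 = 14 × 256 = 3584
Position 3: 9 × 16^3 = 9 × 4096 = 36864
Sum = 8 + 48 + 3584 + 36864
= 40504


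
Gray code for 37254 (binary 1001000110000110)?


Binary: 1001000110000110
Gray code: G = B XOR (B >> 1)
B >> 1 = 0100100011000011
1001000110000110 XOR 0100100011000011:
  1 XOR 0 = 1
  0 XOR 1 = 1
  0 XOR 0 = 0
  1 XOR 0 = 1
  0 XOR 1 = 1
  0 XOR 0 = 0
  0 XOR 0 = 0
  1 XOR 0 = 1
  1 XOR 1 = 0
  0 XOR 1 = 1
  0 XOR 0 = 0
  0 XOR 0 = 0
  0 XOR 0 = 0
  1 XOR 0 = 1
  1 XOR 1 = 0
  0 XOR 1 = 1
= 1101100101000101


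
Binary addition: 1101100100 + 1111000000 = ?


Align and add column by column (LSB to MSB, carry propagating):
  01101100100
+ 01111000000
  -----------
  col 0: 0 + 0 + 0 (carry in) = 0 → bit 0, carry out 0
  col 1: 0 + 0 + 0 (carry in) = 0 → bit 0, carry out 0
  col 2: 1 + 0 + 0 (carry in) = 1 → bit 1, carry out 0
  col 3: 0 + 0 + 0 (carry in) = 0 → bit 0, carry out 0
  col 4: 0 + 0 + 0 (carry in) = 0 → bit 0, carry out 0
  col 5: 1 + 0 + 0 (carry in) = 1 → bit 1, carry out 0
  col 6: 1 + 1 + 0 (carry in) = 2 → bit 0, carry out 1
  col 7: 0 + 1 + 1 (carry in) = 2 → bit 0, carry out 1
  col 8: 1 + 1 + 1 (carry in) = 3 → bit 1, carry out 1
  col 9: 1 + 1 + 1 (carry in) = 3 → bit 1, carry out 1
  col 10: 0 + 0 + 1 (carry in) = 1 → bit 1, carry out 0
Reading bits MSB→LSB: 11100100100
Strip leading zeros: 11100100100
= 11100100100


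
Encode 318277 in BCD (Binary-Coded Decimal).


Each digit → 4-bit binary:
  3 → 0011
  1 → 0001
  8 → 1000
  2 → 0010
  7 → 0111
  7 → 0111
= 0011 0001 1000 0010 0111 0111


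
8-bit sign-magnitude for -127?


Sign bit: 1 (negative)
Magnitude: 127 = 1111111
= 11111111


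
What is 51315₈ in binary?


Each octal digit → 3 binary bits:
  5 = 101
  1 = 001
  3 = 011
  1 = 001
  5 = 101
Concatenate: 101 001 011 001 101
= 101001011001101


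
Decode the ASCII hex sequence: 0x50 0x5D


Codes (hex): 0x50 0x5D
Per-code ASCII lookup:
  0x50 = 80  (range 65-90: uppercase, 80 - 65 = 15) → 'P'
  0x5D = 93  (special character) → ']'
= 'P]'


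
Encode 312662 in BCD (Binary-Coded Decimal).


Each digit → 4-bit binary:
  3 → 0011
  1 → 0001
  2 → 0010
  6 → 0110
  6 → 0110
  2 → 0010
= 0011 0001 0010 0110 0110 0010


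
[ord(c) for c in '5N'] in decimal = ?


String: '5N'  (2 characters)
Per-character ASCII lookup:
  '5': digits start at 48: '5' = 48 + 5 = 53
  'N': uppercase starts at 65: 'N' = 65 + 13 = 78
= 53 78


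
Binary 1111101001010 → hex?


Group into 4-bit nibbles: 0001111101001010
  0001 = 1
  1111 = F
  0100 = 4
  1010 = A
= 0x1F4A


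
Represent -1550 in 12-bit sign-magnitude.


Sign bit: 1 (negative)
Magnitude: 1550 = 11000001110
= 111000001110


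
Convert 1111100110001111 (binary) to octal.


Group into 3-bit groups: 001111100110001111
  001 = 1
  111 = 7
  100 = 4
  110 = 6
  001 = 1
  111 = 7
= 0o174617


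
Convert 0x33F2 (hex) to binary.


Each hex digit → 4 binary bits:
  3 = 0011
  3 = 0011
  F = 1111
  2 = 0010
Concatenate: 0011 0011 1111 0010
= 0011001111110010


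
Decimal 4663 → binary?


Divide by 2 repeatedly:
4663 ÷ 2 = 2331 remainder 1
2331 ÷ 2 = 1165 remainder 1
1165 ÷ 2 = 582 remainder 1
582 ÷ 2 = 291 remainder 0
291 ÷ 2 = 145 remainder 1
145 ÷ 2 = 72 remainder 1
72 ÷ 2 = 36 remainder 0
36 ÷ 2 = 18 remainder 0
18 ÷ 2 = 9 remainder 0
9 ÷ 2 = 4 remainder 1
4 ÷ 2 = 2 remainder 0
2 ÷ 2 = 1 remainder 0
1 ÷ 2 = 0 remainder 1
Reading remainders bottom-up:
= 1001000110111


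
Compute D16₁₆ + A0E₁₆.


Align and add column by column (LSB to MSB, each column mod 16 with carry):
  0D16
+ 0A0E
  ----
  col 0: 6(6) + E(14) + 0 (carry in) = 20 → 4(4), carry out 1
  col 1: 1(1) + 0(0) + 1 (carry in) = 2 → 2(2), carry out 0
  col 2: D(13) + A(10) + 0 (carry in) = 23 → 7(7), carry out 1
  col 3: 0(0) + 0(0) + 1 (carry in) = 1 → 1(1), carry out 0
Reading digits MSB→LSB: 1724
Strip leading zeros: 1724
= 0x1724


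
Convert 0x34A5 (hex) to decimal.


Positional values:
Position 0: 5 × 16^0 = 5 × 1 = 5
Position 1: A × 16^1 = 10 × 16 = 160
Position 2: 4 × 16^2 = 4 × 256 = 1024
Position 3: 3 × 16^3 = 3 × 4096 = 12288
Sum = 5 + 160 + 1024 + 12288
= 13477


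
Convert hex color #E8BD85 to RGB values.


Hex: #E8BD85
R = E8₁₆ = 232
G = BD₁₆ = 189
B = 85₁₆ = 133
= RGB(232, 189, 133)


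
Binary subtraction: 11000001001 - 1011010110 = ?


Align and subtract column by column (LSB to MSB, borrowing when needed):
  11000001001
- 01011010110
  -----------
  col 0: (1 - 0 borrow-in) - 0 → 1 - 0 = 1, borrow out 0
  col 1: (0 - 0 borrow-in) - 1 → borrow from next column: (0+2) - 1 = 1, borrow out 1
  col 2: (0 - 1 borrow-in) - 1 → borrow from next column: (-1+2) - 1 = 0, borrow out 1
  col 3: (1 - 1 borrow-in) - 0 → 0 - 0 = 0, borrow out 0
  col 4: (0 - 0 borrow-in) - 1 → borrow from next column: (0+2) - 1 = 1, borrow out 1
  col 5: (0 - 1 borrow-in) - 0 → borrow from next column: (-1+2) - 0 = 1, borrow out 1
  col 6: (0 - 1 borrow-in) - 1 → borrow from next column: (-1+2) - 1 = 0, borrow out 1
  col 7: (0 - 1 borrow-in) - 1 → borrow from next column: (-1+2) - 1 = 0, borrow out 1
  col 8: (0 - 1 borrow-in) - 0 → borrow from next column: (-1+2) - 0 = 1, borrow out 1
  col 9: (1 - 1 borrow-in) - 1 → borrow from next column: (0+2) - 1 = 1, borrow out 1
  col 10: (1 - 1 borrow-in) - 0 → 0 - 0 = 0, borrow out 0
Reading bits MSB→LSB: 01100110011
Strip leading zeros: 1100110011
= 1100110011


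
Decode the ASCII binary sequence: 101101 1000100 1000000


Codes (binary): 101101 1000100 1000000
Per-code ASCII lookup:
  101101 = 45  (special character) → '-'
  1000100 = 68  (range 65-90: uppercase, 68 - 65 = 3) → 'D'
  1000000 = 64  (special character) → '@'
= '-D@'


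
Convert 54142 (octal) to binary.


Each octal digit → 3 binary bits:
  5 = 101
  4 = 100
  1 = 001
  4 = 100
  2 = 010
Concatenate: 101 100 001 100 010
= 101100001100010


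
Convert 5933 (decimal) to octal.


Divide by 8 repeatedly:
5933 ÷ 8 = 741 remainder 5
741 ÷ 8 = 92 remainder 5
92 ÷ 8 = 11 remainder 4
11 ÷ 8 = 1 remainder 3
1 ÷ 8 = 0 remainder 1
Reading remainders bottom-up:
= 0o13455


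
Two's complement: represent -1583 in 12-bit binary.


Original: 011000101111
Step 1 - Invert all bits: 100111010000
Step 2 - Add 1: 100111010000 + 1
= 100111010001 (represents -1583)


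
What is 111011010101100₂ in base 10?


Positional values:
Bit 2: 1 × 2^2 = 4
Bit 3: 1 × 2^3 = 8
Bit 5: 1 × 2^5 = 32
Bit 7: 1 × 2^7 = 128
Bit 9: 1 × 2^9 = 512
Bit 10: 1 × 2^10 = 1024
Bit 12: 1 × 2^12 = 4096
Bit 13: 1 × 2^13 = 8192
Bit 14: 1 × 2^14 = 16384
Sum = 4 + 8 + 32 + 128 + 512 + 1024 + 4096 + 8192 + 16384
= 30380


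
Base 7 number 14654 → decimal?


Positional values (base 7):
  4 × 7^0 = 4 × 1 = 4
  5 × 7^1 = 5 × 7 = 35
  6 × 7^2 = 6 × 49 = 294
  4 × 7^3 = 4 × 343 = 1372
  1 × 7^4 = 1 × 2401 = 2401
Sum = 4 + 35 + 294 + 1372 + 2401
= 4106


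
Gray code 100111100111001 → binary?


Gray code: 100111100111001
MSB stays the same: 1
Each subsequent bit = prev_binary XOR current_gray:
  B[1] = 1 XOR 0 = 1
  B[2] = 1 XOR 0 = 1
  B[3] = 1 XOR 1 = 0
  B[4] = 0 XOR 1 = 1
  B[5] = 1 XOR 1 = 0
  B[6] = 0 XOR 1 = 1
  B[7] = 1 XOR 0 = 1
  B[8] = 1 XOR 0 = 1
  B[9] = 1 XOR 1 = 0
  B[10] = 0 XOR 1 = 1
  B[11] = 1 XOR 1 = 0
  B[12] = 0 XOR 0 = 0
  B[13] = 0 XOR 0 = 0
  B[14] = 0 XOR 1 = 1
= 111010111010001 (30161 decimal)


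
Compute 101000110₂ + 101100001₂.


Align and add column by column (LSB to MSB, carry propagating):
  0101000110
+ 0101100001
  ----------
  col 0: 0 + 1 + 0 (carry in) = 1 → bit 1, carry out 0
  col 1: 1 + 0 + 0 (carry in) = 1 → bit 1, carry out 0
  col 2: 1 + 0 + 0 (carry in) = 1 → bit 1, carry out 0
  col 3: 0 + 0 + 0 (carry in) = 0 → bit 0, carry out 0
  col 4: 0 + 0 + 0 (carry in) = 0 → bit 0, carry out 0
  col 5: 0 + 1 + 0 (carry in) = 1 → bit 1, carry out 0
  col 6: 1 + 1 + 0 (carry in) = 2 → bit 0, carry out 1
  col 7: 0 + 0 + 1 (carry in) = 1 → bit 1, carry out 0
  col 8: 1 + 1 + 0 (carry in) = 2 → bit 0, carry out 1
  col 9: 0 + 0 + 1 (carry in) = 1 → bit 1, carry out 0
Reading bits MSB→LSB: 1010100111
Strip leading zeros: 1010100111
= 1010100111


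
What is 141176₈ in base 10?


Positional values:
Position 0: 6 × 8^0 = 6
Position 1: 7 × 8^1 = 56
Position 2: 1 × 8^2 = 64
Position 3: 1 × 8^3 = 512
Position 4: 4 × 8^4 = 16384
Position 5: 1 × 8^5 = 32768
Sum = 6 + 56 + 64 + 512 + 16384 + 32768
= 49790


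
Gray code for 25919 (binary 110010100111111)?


Binary: 110010100111111
Gray code: G = B XOR (B >> 1)
B >> 1 = 011001010011111
110010100111111 XOR 011001010011111:
  1 XOR 0 = 1
  1 XOR 1 = 0
  0 XOR 1 = 1
  0 XOR 0 = 0
  1 XOR 0 = 1
  0 XOR 1 = 1
  1 XOR 0 = 1
  0 XOR 1 = 1
  0 XOR 0 = 0
  1 XOR 0 = 1
  1 XOR 1 = 0
  1 XOR 1 = 0
  1 XOR 1 = 0
  1 XOR 1 = 0
  1 XOR 1 = 0
= 101011110100000


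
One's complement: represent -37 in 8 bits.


Original: 00100101
Invert all bits:
  bit 0: 0 → 1
  bit 1: 0 → 1
  bit 2: 1 → 0
  bit 3: 0 → 1
  bit 4: 0 → 1
  bit 5: 1 → 0
  bit 6: 0 → 1
  bit 7: 1 → 0
= 11011010


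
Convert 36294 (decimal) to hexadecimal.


Divide by 16 repeatedly:
36294 ÷ 16 = 2268 remainder 6 (6)
2268 ÷ 16 = 141 remainder 12 (C)
141 ÷ 16 = 8 remainder 13 (D)
8 ÷ 16 = 0 remainder 8 (8)
Reading remainders bottom-up:
= 0x8DC6


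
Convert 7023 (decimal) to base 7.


Divide by 7 repeatedly:
7023 ÷ 7 = 1003 remainder 2
1003 ÷ 7 = 143 remainder 2
143 ÷ 7 = 20 remainder 3
20 ÷ 7 = 2 remainder 6
2 ÷ 7 = 0 remainder 2
Reading remainders bottom-up:
= 26322


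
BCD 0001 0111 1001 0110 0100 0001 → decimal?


Each 4-bit group → digit:
  0001 → 1
  0111 → 7
  1001 → 9
  0110 → 6
  0100 → 4
  0001 → 1
= 179641


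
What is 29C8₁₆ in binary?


Each hex digit → 4 binary bits:
  2 = 0010
  9 = 1001
  C = 1100
  8 = 1000
Concatenate: 0010 1001 1100 1000
= 0010100111001000


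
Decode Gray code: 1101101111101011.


Gray code: 1101101111101011
MSB stays the same: 1
Each subsequent bit = prev_binary XOR current_gray:
  B[1] = 1 XOR 1 = 0
  B[2] = 0 XOR 0 = 0
  B[3] = 0 XOR 1 = 1
  B[4] = 1 XOR 1 = 0
  B[5] = 0 XOR 0 = 0
  B[6] = 0 XOR 1 = 1
  B[7] = 1 XOR 1 = 0
  B[8] = 0 XOR 1 = 1
  B[9] = 1 XOR 1 = 0
  B[10] = 0 XOR 1 = 1
  B[11] = 1 XOR 0 = 1
  B[12] = 1 XOR 1 = 0
  B[13] = 0 XOR 0 = 0
  B[14] = 0 XOR 1 = 1
  B[15] = 1 XOR 1 = 0
= 1001001010110010 (37554 decimal)


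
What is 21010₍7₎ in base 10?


Positional values (base 7):
  0 × 7^0 = 0 × 1 = 0
  1 × 7^1 = 1 × 7 = 7
  0 × 7^2 = 0 × 49 = 0
  1 × 7^3 = 1 × 343 = 343
  2 × 7^4 = 2 × 2401 = 4802
Sum = 0 + 7 + 0 + 343 + 4802
= 5152


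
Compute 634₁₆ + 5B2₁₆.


Align and add column by column (LSB to MSB, each column mod 16 with carry):
  0634
+ 05B2
  ----
  col 0: 4(4) + 2(2) + 0 (carry in) = 6 → 6(6), carry out 0
  col 1: 3(3) + B(11) + 0 (carry in) = 14 → E(14), carry out 0
  col 2: 6(6) + 5(5) + 0 (carry in) = 11 → B(11), carry out 0
  col 3: 0(0) + 0(0) + 0 (carry in) = 0 → 0(0), carry out 0
Reading digits MSB→LSB: 0BE6
Strip leading zeros: BE6
= 0xBE6


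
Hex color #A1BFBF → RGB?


Hex: #A1BFBF
R = A1₁₆ = 161
G = BF₁₆ = 191
B = BF₁₆ = 191
= RGB(161, 191, 191)


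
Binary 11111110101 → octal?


Group into 3-bit groups: 011111110101
  011 = 3
  111 = 7
  110 = 6
  101 = 5
= 0o3765


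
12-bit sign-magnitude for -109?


Sign bit: 1 (negative)
Magnitude: 109 = 00001101101
= 100001101101


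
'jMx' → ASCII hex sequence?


String: 'jMx'  (3 characters)
Per-character ASCII lookup:
  'j': lowercase starts at 97: 'j' = 97 + 9 = 106 → 0x6A
  'M': uppercase starts at 65: 'M' = 65 + 12 = 77 → 0x4D
  'x': lowercase starts at 97: 'x' = 97 + 23 = 120 → 0x78
= 0x6A 0x4D 0x78


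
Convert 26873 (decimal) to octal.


Divide by 8 repeatedly:
26873 ÷ 8 = 3359 remainder 1
3359 ÷ 8 = 419 remainder 7
419 ÷ 8 = 52 remainder 3
52 ÷ 8 = 6 remainder 4
6 ÷ 8 = 0 remainder 6
Reading remainders bottom-up:
= 0o64371


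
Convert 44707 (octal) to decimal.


Positional values:
Position 0: 7 × 8^0 = 7
Position 1: 0 × 8^1 = 0
Position 2: 7 × 8^2 = 448
Position 3: 4 × 8^3 = 2048
Position 4: 4 × 8^4 = 16384
Sum = 7 + 0 + 448 + 2048 + 16384
= 18887


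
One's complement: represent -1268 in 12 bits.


Original: 010011110100
Invert all bits:
  bit 0: 0 → 1
  bit 1: 1 → 0
  bit 2: 0 → 1
  bit 3: 0 → 1
  bit 4: 1 → 0
  bit 5: 1 → 0
  bit 6: 1 → 0
  bit 7: 1 → 0
  bit 8: 0 → 1
  bit 9: 1 → 0
  bit 10: 0 → 1
  bit 11: 0 → 1
= 101100001011


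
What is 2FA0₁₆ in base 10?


Positional values:
Position 0: 0 × 16^0 = 0 × 1 = 0
Position 1: A × 16^1 = 10 × 16 = 160
Position 2: F × 16^2 = 15 × 256 = 3840
Position 3: 2 × 16^3 = 2 × 4096 = 8192
Sum = 0 + 160 + 3840 + 8192
= 12192


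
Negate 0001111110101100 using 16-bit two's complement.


Original: 0001111110101100
Step 1 - Invert all bits: 1110000001010011
Step 2 - Add 1: 1110000001010011 + 1
= 1110000001010100 (represents -8108)


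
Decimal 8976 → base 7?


Divide by 7 repeatedly:
8976 ÷ 7 = 1282 remainder 2
1282 ÷ 7 = 183 remainder 1
183 ÷ 7 = 26 remainder 1
26 ÷ 7 = 3 remainder 5
3 ÷ 7 = 0 remainder 3
Reading remainders bottom-up:
= 35112


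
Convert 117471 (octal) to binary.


Each octal digit → 3 binary bits:
  1 = 001
  1 = 001
  7 = 111
  4 = 100
  7 = 111
  1 = 001
Concatenate: 001 001 111 100 111 001
= 001001111100111001


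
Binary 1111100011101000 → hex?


Group into 4-bit nibbles: 1111100011101000
  1111 = F
  1000 = 8
  1110 = E
  1000 = 8
= 0xF8E8


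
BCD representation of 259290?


Each digit → 4-bit binary:
  2 → 0010
  5 → 0101
  9 → 1001
  2 → 0010
  9 → 1001
  0 → 0000
= 0010 0101 1001 0010 1001 0000


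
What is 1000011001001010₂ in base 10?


Positional values:
Bit 1: 1 × 2^1 = 2
Bit 3: 1 × 2^3 = 8
Bit 6: 1 × 2^6 = 64
Bit 9: 1 × 2^9 = 512
Bit 10: 1 × 2^10 = 1024
Bit 15: 1 × 2^15 = 32768
Sum = 2 + 8 + 64 + 512 + 1024 + 32768
= 34378


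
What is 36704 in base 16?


Divide by 16 repeatedly:
36704 ÷ 16 = 2294 remainder 0 (0)
2294 ÷ 16 = 143 remainder 6 (6)
143 ÷ 16 = 8 remainder 15 (F)
8 ÷ 16 = 0 remainder 8 (8)
Reading remainders bottom-up:
= 0x8F60


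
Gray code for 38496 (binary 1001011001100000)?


Binary: 1001011001100000
Gray code: G = B XOR (B >> 1)
B >> 1 = 0100101100110000
1001011001100000 XOR 0100101100110000:
  1 XOR 0 = 1
  0 XOR 1 = 1
  0 XOR 0 = 0
  1 XOR 0 = 1
  0 XOR 1 = 1
  1 XOR 0 = 1
  1 XOR 1 = 0
  0 XOR 1 = 1
  0 XOR 0 = 0
  1 XOR 0 = 1
  1 XOR 1 = 0
  0 XOR 1 = 1
  0 XOR 0 = 0
  0 XOR 0 = 0
  0 XOR 0 = 0
  0 XOR 0 = 0
= 1101110101010000


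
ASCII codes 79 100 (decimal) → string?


Codes (decimal): 79 100
Per-code ASCII lookup:
  79  (range 65-90: uppercase, 79 - 65 = 14) → 'O'
  100  (range 97-122: lowercase, 100 - 97 = 3) → 'd'
= 'Od'


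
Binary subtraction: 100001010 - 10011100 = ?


Align and subtract column by column (LSB to MSB, borrowing when needed):
  100001010
- 010011100
  ---------
  col 0: (0 - 0 borrow-in) - 0 → 0 - 0 = 0, borrow out 0
  col 1: (1 - 0 borrow-in) - 0 → 1 - 0 = 1, borrow out 0
  col 2: (0 - 0 borrow-in) - 1 → borrow from next column: (0+2) - 1 = 1, borrow out 1
  col 3: (1 - 1 borrow-in) - 1 → borrow from next column: (0+2) - 1 = 1, borrow out 1
  col 4: (0 - 1 borrow-in) - 1 → borrow from next column: (-1+2) - 1 = 0, borrow out 1
  col 5: (0 - 1 borrow-in) - 0 → borrow from next column: (-1+2) - 0 = 1, borrow out 1
  col 6: (0 - 1 borrow-in) - 0 → borrow from next column: (-1+2) - 0 = 1, borrow out 1
  col 7: (0 - 1 borrow-in) - 1 → borrow from next column: (-1+2) - 1 = 0, borrow out 1
  col 8: (1 - 1 borrow-in) - 0 → 0 - 0 = 0, borrow out 0
Reading bits MSB→LSB: 001101110
Strip leading zeros: 1101110
= 1101110


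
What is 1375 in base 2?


Divide by 2 repeatedly:
1375 ÷ 2 = 687 remainder 1
687 ÷ 2 = 343 remainder 1
343 ÷ 2 = 171 remainder 1
171 ÷ 2 = 85 remainder 1
85 ÷ 2 = 42 remainder 1
42 ÷ 2 = 21 remainder 0
21 ÷ 2 = 10 remainder 1
10 ÷ 2 = 5 remainder 0
5 ÷ 2 = 2 remainder 1
2 ÷ 2 = 1 remainder 0
1 ÷ 2 = 0 remainder 1
Reading remainders bottom-up:
= 10101011111


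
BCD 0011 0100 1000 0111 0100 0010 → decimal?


Each 4-bit group → digit:
  0011 → 3
  0100 → 4
  1000 → 8
  0111 → 7
  0100 → 4
  0010 → 2
= 348742


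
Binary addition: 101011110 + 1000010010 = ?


Align and add column by column (LSB to MSB, carry propagating):
  00101011110
+ 01000010010
  -----------
  col 0: 0 + 0 + 0 (carry in) = 0 → bit 0, carry out 0
  col 1: 1 + 1 + 0 (carry in) = 2 → bit 0, carry out 1
  col 2: 1 + 0 + 1 (carry in) = 2 → bit 0, carry out 1
  col 3: 1 + 0 + 1 (carry in) = 2 → bit 0, carry out 1
  col 4: 1 + 1 + 1 (carry in) = 3 → bit 1, carry out 1
  col 5: 0 + 0 + 1 (carry in) = 1 → bit 1, carry out 0
  col 6: 1 + 0 + 0 (carry in) = 1 → bit 1, carry out 0
  col 7: 0 + 0 + 0 (carry in) = 0 → bit 0, carry out 0
  col 8: 1 + 0 + 0 (carry in) = 1 → bit 1, carry out 0
  col 9: 0 + 1 + 0 (carry in) = 1 → bit 1, carry out 0
  col 10: 0 + 0 + 0 (carry in) = 0 → bit 0, carry out 0
Reading bits MSB→LSB: 01101110000
Strip leading zeros: 1101110000
= 1101110000
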